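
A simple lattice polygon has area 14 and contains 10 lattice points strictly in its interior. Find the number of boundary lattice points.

10

Pick's theorem gives A = I + B/2 − 1, so B = 2(A − I + 1) = 2(14 − 10 + 1) = 10.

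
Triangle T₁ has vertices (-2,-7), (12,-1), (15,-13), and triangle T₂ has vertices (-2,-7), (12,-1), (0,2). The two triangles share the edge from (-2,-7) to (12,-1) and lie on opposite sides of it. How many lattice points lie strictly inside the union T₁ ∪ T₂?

147

The union is the simple quadrilateral with vertices (-2,-7), (15,-13), (12,-1), (0,2) in order.
The shoelace formula gives twice the area as |[(-2)·(-13) − 15·(-7)] + [15·(-1) − 12·(-13)] + [12·2 − 0·(-1)] + [0·(-7) − (-2)·2]| = 300, so the area is 150.
Along each edge there are gcd(|Δx|,|Δy|)+1 lattice points, so counting each shared vertex once the boundary has gcd(17,6) + gcd(3,12) + gcd(12,3) + gcd(2,9) = 1+3+3+1 = 8.
By Pick's theorem I = A − B/2 + 1 = 150 − 8/2 + 1 = 147.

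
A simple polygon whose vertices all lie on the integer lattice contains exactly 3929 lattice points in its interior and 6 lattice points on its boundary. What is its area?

3931

By Pick's theorem, A = I + B/2 − 1 = 3929 + 6/2 − 1 = 3931.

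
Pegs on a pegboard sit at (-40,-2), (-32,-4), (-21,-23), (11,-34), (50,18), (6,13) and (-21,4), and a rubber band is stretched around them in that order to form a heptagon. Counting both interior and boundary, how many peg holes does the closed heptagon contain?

By the shoelace formula, twice the signed area is |[(-40)·(-4) − (-32)·(-2)] + [(-32)·(-23) − (-21)·(-4)] + [(-21)·(-34) − 11·(-23)] + [11·18 − 50·(-34)] + [50·13 − 6·18] + [6·4 − (-21)·13] + [(-21)·(-2) − (-40)·4]| = 4654, so the area is 2327.
Along each edge there are gcd(|Δx|,|Δy|)+1 lattice points, so counting each shared vertex once the boundary has gcd(8,2) + gcd(11,19) + gcd(32,11) + gcd(39,52) + gcd(44,5) + gcd(27,9) + gcd(19,6) = 2+1+1+13+1+9+1 = 28.
Pick's theorem gives I = A − B/2 + 1 = 2327 − 28/2 + 1 = 2314, so the closed region contains I + B = 2314 + 28 = 2342 lattice points.

2342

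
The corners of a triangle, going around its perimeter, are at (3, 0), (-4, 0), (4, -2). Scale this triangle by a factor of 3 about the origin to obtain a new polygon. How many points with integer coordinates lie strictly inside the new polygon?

49

The shoelace formula gives twice the area as |(3·0 − (-4)·0) + ((-4)·(-2) − 4·0) + (4·0 − 3·(-2))| = 14, so the area is 7.
Along each edge there are gcd(|Δx|,|Δy|)+1 lattice points, so counting each shared vertex once the boundary has gcd(7,0) + gcd(8,2) + gcd(1,2) = 7+2+1 = 10.
Scaling by 3 multiplies the area by 3² = 9 (so the new area is 63) and multiplies the boundary lattice-point count by 3, giving 30.
By Pick's theorem, the interior count of the dilated polygon is 63 − 30/2 + 1 = 49.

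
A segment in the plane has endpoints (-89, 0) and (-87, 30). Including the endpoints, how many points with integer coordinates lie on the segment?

3

The number of lattice points on a segment between lattice points is gcd(|Δx|,|Δy|) + 1 = gcd(2,30) + 1 = 2 + 1 = 3.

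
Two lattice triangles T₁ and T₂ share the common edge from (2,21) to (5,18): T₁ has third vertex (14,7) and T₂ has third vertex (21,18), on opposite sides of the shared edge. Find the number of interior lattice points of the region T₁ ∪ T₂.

The union is the simple quadrilateral with vertices (2,21), (14,7), (5,18), (21,18) in order.
Using the shoelace formula, 2A = |(2·7 − 14·21) + (14·18 − 5·7) + (5·18 − 21·18) + (21·21 − 2·18)| = 54, so the area is 27.
The number of boundary lattice points is Σ gcd(|Δx|,|Δy|) = gcd(12,14) + gcd(9,11) + gcd(16,0) + gcd(19,3) = 2+1+16+1 = 20.
By Pick's theorem I = A − B/2 + 1 = 27 − 20/2 + 1 = 18.

18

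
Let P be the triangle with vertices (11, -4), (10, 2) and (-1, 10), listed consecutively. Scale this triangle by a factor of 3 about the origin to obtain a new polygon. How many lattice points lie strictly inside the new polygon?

256

Using the shoelace formula, 2A = |[11·2 − 10·(-4)] + [10·10 − (-1)·2] + [(-1)·(-4) − 11·10]| = 58, so the area is 29.
Along each edge there are gcd(|Δx|,|Δy|)+1 lattice points, so counting each shared vertex once the boundary has gcd(1,6) + gcd(11,8) + gcd(12,14) = 1+1+2 = 4.
Scaling by 3 multiplies the area by 3² = 9 (so the new area is 261) and multiplies the boundary lattice-point count by 3, giving 12.
By Pick's theorem, the interior count of the dilated polygon is 261 − 12/2 + 1 = 256.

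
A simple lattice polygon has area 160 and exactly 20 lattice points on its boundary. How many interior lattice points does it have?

151

Pick's theorem A = I + B/2 − 1 rearranges to I = A − B/2 + 1 = 160 − 20/2 + 1 = 151.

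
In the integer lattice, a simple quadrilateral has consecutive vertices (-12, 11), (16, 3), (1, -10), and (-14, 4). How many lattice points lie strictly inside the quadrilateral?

By the shoelace formula, twice the signed area is |[(-12)·3 − 16·11] + [16·(-10) − 1·3] + [1·4 − (-14)·(-10)] + [(-14)·11 − (-12)·4]| = 617, so the area is 308.5.
The number of boundary lattice points is Σ gcd(|Δx|,|Δy|) = gcd(28,8) + gcd(15,13) + gcd(15,14) + gcd(2,7) = 4+1+1+1 = 7.
By Pick's theorem A = I + B/2 − 1, so I = 308.5 − 7/2 + 1 = 306.

306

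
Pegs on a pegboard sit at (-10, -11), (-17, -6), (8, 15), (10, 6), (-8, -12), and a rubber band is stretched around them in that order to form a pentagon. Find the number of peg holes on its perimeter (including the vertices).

22

Summing gcd(|Δx|,|Δy|) over the edges gives the boundary count: gcd(7,5) + gcd(25,21) + gcd(2,9) + gcd(18,18) + gcd(2,1) = 1+1+1+18+1 = 22.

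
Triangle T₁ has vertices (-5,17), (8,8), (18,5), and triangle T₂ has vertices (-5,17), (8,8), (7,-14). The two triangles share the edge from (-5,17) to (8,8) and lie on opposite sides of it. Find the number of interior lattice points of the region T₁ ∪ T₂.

The union is the simple quadrilateral with vertices (-5,17), (18,5), (8,8), (7,-14) in order.
By the shoelace formula, twice the signed area is |((-5)·5 − 18·17) + (18·8 − 8·5) + (8·(-14) − 7·8) + (7·17 − (-5)·(-14))| = 346, so the area is 173.
Summing gcd(|Δx|,|Δy|) over the edges gives the boundary count: gcd(23,12) + gcd(10,3) + gcd(1,22) + gcd(12,31) = 1+1+1+1 = 4.
By Pick's theorem I = A − B/2 + 1 = 173 − 4/2 + 1 = 172.

172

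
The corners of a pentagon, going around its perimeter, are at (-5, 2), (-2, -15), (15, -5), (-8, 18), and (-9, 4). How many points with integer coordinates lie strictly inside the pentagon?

The shoelace formula gives twice the area as |((-5)·(-15) − (-2)·2) + ((-2)·(-5) − 15·(-15)) + (15·18 − (-8)·(-5)) + ((-8)·4 − (-9)·18) + ((-9)·2 − (-5)·4)| = 676, so the area is 338.
The number of boundary lattice points is Σ gcd(|Δx|,|Δy|) = gcd(3,17) + gcd(17,10) + gcd(23,23) + gcd(1,14) + gcd(4,2) = 1+1+23+1+2 = 28.
By Pick's theorem A = I + B/2 − 1, so I = 338 − 28/2 + 1 = 325.

325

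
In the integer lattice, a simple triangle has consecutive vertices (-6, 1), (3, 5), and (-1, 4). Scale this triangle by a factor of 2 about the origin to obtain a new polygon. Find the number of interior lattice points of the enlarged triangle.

Using the shoelace formula, 2A = |[(-6)·5 − 3·1] + [3·4 − (-1)·5] + [(-1)·1 − (-6)·4]| = 7, so the area is 7/2.
Along each edge there are gcd(|Δx|,|Δy|)+1 lattice points, so counting each shared vertex once the boundary has gcd(9,4) + gcd(4,1) + gcd(5,3) = 1+1+1 = 3.
Scaling by 2 multiplies the area by 2² = 4 (so the new area is 14) and multiplies the boundary lattice-point count by 2, giving 6.
By Pick's theorem, the interior count of the dilated polygon is 14 − 6/2 + 1 = 12.

12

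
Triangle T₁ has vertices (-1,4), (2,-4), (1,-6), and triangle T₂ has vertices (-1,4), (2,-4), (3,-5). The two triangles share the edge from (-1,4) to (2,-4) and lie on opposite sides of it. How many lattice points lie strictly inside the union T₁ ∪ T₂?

The union is the simple quadrilateral with vertices (-1,4), (1,-6), (2,-4), (3,-5) in order.
The shoelace formula gives twice the area as |((-1)·(-6) − 1·4) + (1·(-4) − 2·(-6)) + (2·(-5) − 3·(-4)) + (3·4 − (-1)·(-5))| = 19, so the area is 9.5.
Summing gcd(|Δx|,|Δy|) over the edges gives the boundary count: gcd(2,10) + gcd(1,2) + gcd(1,1) + gcd(4,9) = 2+1+1+1 = 5.
By Pick's theorem I = A − B/2 + 1 = 9.5 − 5/2 + 1 = 8.

8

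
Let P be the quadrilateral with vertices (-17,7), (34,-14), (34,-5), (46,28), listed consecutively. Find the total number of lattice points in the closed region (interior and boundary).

The shoelace formula gives twice the area as |((-17)·(-14) − 34·7) + (34·(-5) − 34·(-14)) + (34·28 − 46·(-5)) + (46·7 − (-17)·28)| = 2286, so the area is 1143.
Summing gcd(|Δx|,|Δy|) over the edges gives the boundary count: gcd(51,21) + gcd(0,9) + gcd(12,33) + gcd(63,21) = 3+9+3+21 = 36.
Pick's theorem gives I = A − B/2 + 1 = 1143 − 36/2 + 1 = 1126, so the closed region contains I + B = 1126 + 36 = 1162 lattice points.

1162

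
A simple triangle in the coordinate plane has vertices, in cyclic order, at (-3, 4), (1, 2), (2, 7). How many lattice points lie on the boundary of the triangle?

4

The number of boundary lattice points is Σ gcd(|Δx|,|Δy|) = gcd(4,2) + gcd(1,5) + gcd(5,3) = 2+1+1 = 4.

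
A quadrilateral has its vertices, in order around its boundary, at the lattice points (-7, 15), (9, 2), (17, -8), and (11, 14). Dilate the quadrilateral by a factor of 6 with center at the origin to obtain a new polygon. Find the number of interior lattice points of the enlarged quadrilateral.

The shoelace formula gives twice the area as |[(-7)·2 − 9·15] + [9·(-8) − 17·2] + [17·14 − 11·(-8)] + [11·15 − (-7)·14]| = 334, so the area is 167.
Along each edge there are gcd(|Δx|,|Δy|)+1 lattice points, so counting each shared vertex once the boundary has gcd(16,13) + gcd(8,10) + gcd(6,22) + gcd(18,1) = 1+2+2+1 = 6.
Scaling by 6 multiplies the area by 6² = 36 (so the new area is 6012) and multiplies the boundary lattice-point count by 6, giving 36.
By Pick's theorem, the interior count of the dilated polygon is 6012 − 36/2 + 1 = 5995.

5995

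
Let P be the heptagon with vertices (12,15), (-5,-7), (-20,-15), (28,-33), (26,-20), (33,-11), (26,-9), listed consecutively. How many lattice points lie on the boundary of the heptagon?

The number of boundary lattice points is Σ gcd(|Δx|,|Δy|) = gcd(17,22) + gcd(15,8) + gcd(48,18) + gcd(2,13) + gcd(7,9) + gcd(7,2) + gcd(14,24) = 1+1+6+1+1+1+2 = 13.

13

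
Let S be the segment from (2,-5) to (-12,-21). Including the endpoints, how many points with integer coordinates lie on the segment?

3

The number of lattice points on a segment between lattice points is gcd(|Δx|,|Δy|) + 1 = gcd(14,16) + 1 = 2 + 1 = 3.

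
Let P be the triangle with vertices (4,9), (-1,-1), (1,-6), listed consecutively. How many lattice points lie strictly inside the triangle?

19

The shoelace formula gives twice the area as |(4·(-1) − (-1)·9) + ((-1)·(-6) − 1·(-1)) + (1·9 − 4·(-6))| = 45, so the area is 45/2.
Summing gcd(|Δx|,|Δy|) over the edges gives the boundary count: gcd(5,10) + gcd(2,5) + gcd(3,15) = 5+1+3 = 9.
By Pick's theorem A = I + B/2 − 1, so I = 45/2 − 9/2 + 1 = 19.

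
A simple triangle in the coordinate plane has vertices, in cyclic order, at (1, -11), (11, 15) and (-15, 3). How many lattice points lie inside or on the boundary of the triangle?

The shoelace formula gives twice the area as |[1·15 − 11·(-11)] + [11·3 − (-15)·15] + [(-15)·(-11) − 1·3]| = 556, so the area is 278.
The number of boundary lattice points is Σ gcd(|Δx|,|Δy|) = gcd(10,26) + gcd(26,12) + gcd(16,14) = 2+2+2 = 6.
Pick's theorem gives I = A − B/2 + 1 = 278 − 6/2 + 1 = 276, so the closed region contains I + B = 276 + 6 = 282 lattice points.

282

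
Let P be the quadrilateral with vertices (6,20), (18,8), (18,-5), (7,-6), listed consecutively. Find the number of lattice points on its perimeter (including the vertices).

27

The number of boundary lattice points is Σ gcd(|Δx|,|Δy|) = gcd(12,12) + gcd(0,13) + gcd(11,1) + gcd(1,26) = 12+13+1+1 = 27.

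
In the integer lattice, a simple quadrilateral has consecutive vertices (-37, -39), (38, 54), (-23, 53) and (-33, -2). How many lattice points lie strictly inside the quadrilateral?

2870

Using the shoelace formula, 2A = |((-37)·54 − 38·(-39)) + (38·53 − (-23)·54) + ((-23)·(-2) − (-33)·53) + ((-33)·(-39) − (-37)·(-2))| = 5748, so the area is 2874.
Summing gcd(|Δx|,|Δy|) over the edges gives the boundary count: gcd(75,93) + gcd(61,1) + gcd(10,55) + gcd(4,37) = 3+1+5+1 = 10.
Pick's theorem gives I = A − B/2 + 1 = 2874 − 10/2 + 1 = 2870.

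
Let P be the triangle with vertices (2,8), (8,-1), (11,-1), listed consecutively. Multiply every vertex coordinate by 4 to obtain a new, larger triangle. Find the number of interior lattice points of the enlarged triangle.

Using the shoelace formula, 2A = |(2·(-1) − 8·8) + (8·(-1) − 11·(-1)) + (11·8 − 2·(-1))| = 27, so the area is 13.5.
Summing gcd(|Δx|,|Δy|) over the edges gives the boundary count: gcd(6,9) + gcd(3,0) + gcd(9,9) = 3+3+9 = 15.
Scaling by 4 multiplies the area by 4² = 16 (so the new area is 216) and multiplies the boundary lattice-point count by 4, giving 60.
By Pick's theorem, the interior count of the dilated polygon is 216 − 60/2 + 1 = 187.

187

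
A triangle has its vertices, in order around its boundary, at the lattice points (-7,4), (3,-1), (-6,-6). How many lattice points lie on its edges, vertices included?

7

Summing gcd(|Δx|,|Δy|) over the edges gives the boundary count: gcd(10,5) + gcd(9,5) + gcd(1,10) = 5+1+1 = 7.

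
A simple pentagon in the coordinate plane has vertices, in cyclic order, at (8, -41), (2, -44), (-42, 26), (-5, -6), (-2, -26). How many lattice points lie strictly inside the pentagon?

Using the shoelace formula, 2A = |(8·(-44) − 2·(-41)) + (2·26 − (-42)·(-44)) + ((-42)·(-6) − (-5)·26) + ((-5)·(-26) − (-2)·(-6)) + ((-2)·(-41) − 8·(-26))| = 1276, so the area is 638.
The number of boundary lattice points is Σ gcd(|Δx|,|Δy|) = gcd(6,3) + gcd(44,70) + gcd(37,32) + gcd(3,20) + gcd(10,15) = 3+2+1+1+5 = 12.
By Pick's theorem A = I + B/2 − 1, so I = 638 − 12/2 + 1 = 633.

633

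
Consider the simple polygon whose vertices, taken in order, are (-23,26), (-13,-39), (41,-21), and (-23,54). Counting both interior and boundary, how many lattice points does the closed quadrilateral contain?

2768

Using the shoelace formula, 2A = |((-23)·(-39) − (-13)·26) + ((-13)·(-21) − 41·(-39)) + (41·54 − (-23)·(-21)) + ((-23)·26 − (-23)·54)| = 5482, so the area is 2741.
Along each edge there are gcd(|Δx|,|Δy|)+1 lattice points, so counting each shared vertex once the boundary has gcd(10,65) + gcd(54,18) + gcd(64,75) + gcd(0,28) = 5+18+1+28 = 52.
Pick's theorem gives I = A − B/2 + 1 = 2741 − 52/2 + 1 = 2716, so the closed region contains I + B = 2716 + 52 = 2768 lattice points.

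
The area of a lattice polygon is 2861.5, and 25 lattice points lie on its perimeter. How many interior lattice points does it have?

Pick's theorem A = I + B/2 − 1 rearranges to I = A − B/2 + 1 = 2861.5 − 25/2 + 1 = 2850.

2850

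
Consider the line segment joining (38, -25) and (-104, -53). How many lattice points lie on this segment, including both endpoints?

The number of lattice points on a segment between lattice points is gcd(|Δx|,|Δy|) + 1 = gcd(142,28) + 1 = 2 + 1 = 3.

3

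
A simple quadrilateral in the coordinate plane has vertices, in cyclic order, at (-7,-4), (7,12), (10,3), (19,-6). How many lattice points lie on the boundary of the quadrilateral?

The number of boundary lattice points is Σ gcd(|Δx|,|Δy|) = gcd(14,16) + gcd(3,9) + gcd(9,9) + gcd(26,2) = 2+3+9+2 = 16.

16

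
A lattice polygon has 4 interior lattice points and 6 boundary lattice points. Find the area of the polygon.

By Pick's theorem, A = I + B/2 − 1 = 4 + 6/2 − 1 = 6.

6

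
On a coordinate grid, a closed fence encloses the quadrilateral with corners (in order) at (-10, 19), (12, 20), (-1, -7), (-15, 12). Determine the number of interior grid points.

The shoelace formula gives twice the area as |((-10)·20 − 12·19) + (12·(-7) − (-1)·20) + ((-1)·12 − (-15)·(-7)) + ((-15)·19 − (-10)·12)| = 774, so the area is 387.
The number of boundary lattice points is Σ gcd(|Δx|,|Δy|) = gcd(22,1) + gcd(13,27) + gcd(14,19) + gcd(5,7) = 1+1+1+1 = 4.
By Pick's theorem A = I + B/2 − 1, so I = 387 − 4/2 + 1 = 386.

386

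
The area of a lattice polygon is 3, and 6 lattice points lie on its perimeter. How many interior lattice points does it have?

Pick's theorem A = I + B/2 − 1 rearranges to I = A − B/2 + 1 = 3 − 6/2 + 1 = 1.

1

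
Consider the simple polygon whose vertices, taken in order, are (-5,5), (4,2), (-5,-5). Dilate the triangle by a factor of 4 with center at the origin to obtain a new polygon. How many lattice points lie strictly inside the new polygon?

The shoelace formula gives twice the area as |((-5)·2 − 4·5) + (4·(-5) − (-5)·2) + ((-5)·5 − (-5)·(-5))| = 90, so the area is 45.
Summing gcd(|Δx|,|Δy|) over the edges gives the boundary count: gcd(9,3) + gcd(9,7) + gcd(0,10) = 3+1+10 = 14.
Scaling by 4 multiplies the area by 4² = 16 (so the new area is 720) and multiplies the boundary lattice-point count by 4, giving 56.
By Pick's theorem, the interior count of the dilated polygon is 720 − 56/2 + 1 = 693.

693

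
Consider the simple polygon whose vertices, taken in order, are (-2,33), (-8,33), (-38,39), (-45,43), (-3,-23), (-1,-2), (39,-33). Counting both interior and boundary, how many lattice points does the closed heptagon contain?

1882

The shoelace formula gives twice the area as |((-2)·33 − (-8)·33) + ((-8)·39 − (-38)·33) + ((-38)·43 − (-45)·39) + ((-45)·(-23) − (-3)·43) + ((-3)·(-2) − (-1)·(-23)) + ((-1)·(-33) − 39·(-2)) + (39·33 − (-2)·(-33))| = 3740, so the area is 1870.
The number of boundary lattice points is Σ gcd(|Δx|,|Δy|) = gcd(6,0) + gcd(30,6) + gcd(7,4) + gcd(42,66) + gcd(2,21) + gcd(40,31) + gcd(41,66) = 6+6+1+6+1+1+1 = 22.
Pick's theorem gives I = A − B/2 + 1 = 1870 − 22/2 + 1 = 1860, so the closed region contains I + B = 1860 + 22 = 1882 lattice points.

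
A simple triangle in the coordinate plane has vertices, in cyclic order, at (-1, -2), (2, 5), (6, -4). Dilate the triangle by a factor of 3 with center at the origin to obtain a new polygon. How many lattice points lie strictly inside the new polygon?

By the shoelace formula, twice the signed area is |((-1)·5 − 2·(-2)) + (2·(-4) − 6·5) + (6·(-2) − (-1)·(-4))| = 55, so the area is 55/2.
The number of boundary lattice points is Σ gcd(|Δx|,|Δy|) = gcd(3,7) + gcd(4,9) + gcd(7,2) = 1+1+1 = 3.
Scaling by 3 multiplies the area by 3² = 9 (so the new area is 247.5) and multiplies the boundary lattice-point count by 3, giving 9.
By Pick's theorem, the interior count of the dilated polygon is 247.5 − 9/2 + 1 = 244.

244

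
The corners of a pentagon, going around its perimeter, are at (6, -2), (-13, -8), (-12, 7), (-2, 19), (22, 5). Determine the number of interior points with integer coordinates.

By the shoelace formula, twice the signed area is |[6·(-8) − (-13)·(-2)] + [(-13)·7 − (-12)·(-8)] + [(-12)·19 − (-2)·7] + [(-2)·5 − 22·19] + [22·(-2) − 6·5]| = 977, so the area is 488.5.
Along each edge there are gcd(|Δx|,|Δy|)+1 lattice points, so counting each shared vertex once the boundary has gcd(19,6) + gcd(1,15) + gcd(10,12) + gcd(24,14) + gcd(16,7) = 1+1+2+2+1 = 7.
By Pick's theorem A = I + B/2 − 1, so I = 488.5 − 7/2 + 1 = 486.

486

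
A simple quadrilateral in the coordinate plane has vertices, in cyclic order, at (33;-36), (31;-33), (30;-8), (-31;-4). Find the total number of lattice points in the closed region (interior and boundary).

The shoelace formula gives twice the area as |[33·(-33) − 31·(-36)] + [31·(-8) − 30·(-33)] + [30·(-4) − (-31)·(-8)] + [(-31)·(-36) − 33·(-4)]| = 1649, so the area is 824.5.
Summing gcd(|Δx|,|Δy|) over the edges gives the boundary count: gcd(2,3) + gcd(1,25) + gcd(61,4) + gcd(64,32) = 1+1+1+32 = 35.
Pick's theorem gives I = A − B/2 + 1 = 824.5 − 35/2 + 1 = 808, so the closed region contains I + B = 808 + 35 = 843 lattice points.

843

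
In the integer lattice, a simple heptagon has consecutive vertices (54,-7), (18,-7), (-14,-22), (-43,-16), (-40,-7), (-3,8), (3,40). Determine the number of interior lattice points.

2215

The shoelace formula gives twice the area as |[54·(-7) − 18·(-7)] + [18·(-22) − (-14)·(-7)] + [(-14)·(-16) − (-43)·(-22)] + [(-43)·(-7) − (-40)·(-16)] + [(-40)·8 − (-3)·(-7)] + [(-3)·40 − 3·8] + [3·(-7) − 54·40]| = 4473, so the area is 4473/2.
The number of boundary lattice points is Σ gcd(|Δx|,|Δy|) = gcd(36,0) + gcd(32,15) + gcd(29,6) + gcd(3,9) + gcd(37,15) + gcd(6,32) + gcd(51,47) = 36+1+1+3+1+2+1 = 45.
By Pick's theorem A = I + B/2 − 1, so I = 4473/2 − 45/2 + 1 = 2215.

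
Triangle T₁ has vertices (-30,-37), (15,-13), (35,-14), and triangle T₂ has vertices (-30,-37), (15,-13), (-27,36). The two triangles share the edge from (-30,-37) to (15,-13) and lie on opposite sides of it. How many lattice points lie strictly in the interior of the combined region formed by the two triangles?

1865

The union is the simple quadrilateral with vertices (-30,-37), (35,-14), (15,-13), (-27,36) in order.
By the shoelace formula, twice the signed area is |((-30)·(-14) − 35·(-37)) + (35·(-13) − 15·(-14)) + (15·36 − (-27)·(-13)) + ((-27)·(-37) − (-30)·36)| = 3738, so the area is 1869.
Along each edge there are gcd(|Δx|,|Δy|)+1 lattice points, so counting each shared vertex once the boundary has gcd(65,23) + gcd(20,1) + gcd(42,49) + gcd(3,73) = 1+1+7+1 = 10.
By Pick's theorem I = A − B/2 + 1 = 1869 − 10/2 + 1 = 1865.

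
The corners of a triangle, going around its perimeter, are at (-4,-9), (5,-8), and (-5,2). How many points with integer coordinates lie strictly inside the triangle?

Using the shoelace formula, 2A = |((-4)·(-8) − 5·(-9)) + (5·2 − (-5)·(-8)) + ((-5)·(-9) − (-4)·2)| = 100, so the area is 50.
Along each edge there are gcd(|Δx|,|Δy|)+1 lattice points, so counting each shared vertex once the boundary has gcd(9,1) + gcd(10,10) + gcd(1,11) = 1+10+1 = 12.
By Pick's theorem A = I + B/2 − 1, so I = 50 − 12/2 + 1 = 45.

45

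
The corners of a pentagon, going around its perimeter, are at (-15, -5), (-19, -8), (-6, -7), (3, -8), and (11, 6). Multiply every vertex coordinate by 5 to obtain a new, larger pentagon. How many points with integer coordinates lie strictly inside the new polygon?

3986

The shoelace formula gives twice the area as |((-15)·(-8) − (-19)·(-5)) + ((-19)·(-7) − (-6)·(-8)) + ((-6)·(-8) − 3·(-7)) + (3·6 − 11·(-8)) + (11·(-5) − (-15)·6)| = 320, so the area is 160.
Along each edge there are gcd(|Δx|,|Δy|)+1 lattice points, so counting each shared vertex once the boundary has gcd(4,3) + gcd(13,1) + gcd(9,1) + gcd(8,14) + gcd(26,11) = 1+1+1+2+1 = 6.
Scaling by 5 multiplies the area by 5² = 25 (so the new area is 4000) and multiplies the boundary lattice-point count by 5, giving 30.
By Pick's theorem, the interior count of the dilated polygon is 4000 − 30/2 + 1 = 3986.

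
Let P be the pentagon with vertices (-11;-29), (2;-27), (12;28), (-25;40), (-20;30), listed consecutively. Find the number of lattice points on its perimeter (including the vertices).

13

The number of boundary lattice points is Σ gcd(|Δx|,|Δy|) = gcd(13,2) + gcd(10,55) + gcd(37,12) + gcd(5,10) + gcd(9,59) = 1+5+1+5+1 = 13.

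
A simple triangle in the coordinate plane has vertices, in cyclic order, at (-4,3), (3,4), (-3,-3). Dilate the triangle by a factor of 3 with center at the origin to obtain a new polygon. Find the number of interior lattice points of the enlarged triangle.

By the shoelace formula, twice the signed area is |((-4)·4 − 3·3) + (3·(-3) − (-3)·4) + ((-3)·3 − (-4)·(-3))| = 43, so the area is 21.5.
Summing gcd(|Δx|,|Δy|) over the edges gives the boundary count: gcd(7,1) + gcd(6,7) + gcd(1,6) = 1+1+1 = 3.
Scaling by 3 multiplies the area by 3² = 9 (so the new area is 387/2) and multiplies the boundary lattice-point count by 3, giving 9.
By Pick's theorem, the interior count of the dilated polygon is 387/2 − 9/2 + 1 = 190.

190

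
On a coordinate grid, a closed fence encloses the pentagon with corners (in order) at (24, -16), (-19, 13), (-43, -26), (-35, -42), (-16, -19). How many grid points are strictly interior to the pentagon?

The shoelace formula gives twice the area as |(24·13 − (-19)·(-16)) + ((-19)·(-26) − (-43)·13) + ((-43)·(-42) − (-35)·(-26)) + ((-35)·(-19) − (-16)·(-42)) + ((-16)·(-16) − 24·(-19))| = 2662, so the area is 1331.
Summing gcd(|Δx|,|Δy|) over the edges gives the boundary count: gcd(43,29) + gcd(24,39) + gcd(8,16) + gcd(19,23) + gcd(40,3) = 1+3+8+1+1 = 14.
Pick's theorem gives I = A − B/2 + 1 = 1331 − 14/2 + 1 = 1325.

1325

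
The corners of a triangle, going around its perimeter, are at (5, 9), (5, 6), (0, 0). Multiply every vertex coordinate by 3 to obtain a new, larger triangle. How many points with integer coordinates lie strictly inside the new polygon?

61

The shoelace formula gives twice the area as |(5·6 − 5·9) + (5·0 − 0·6) + (0·9 − 5·0)| = 15, so the area is 15/2.
Along each edge there are gcd(|Δx|,|Δy|)+1 lattice points, so counting each shared vertex once the boundary has gcd(0,3) + gcd(5,6) + gcd(5,9) = 3+1+1 = 5.
Scaling by 3 multiplies the area by 3² = 9 (so the new area is 67.5) and multiplies the boundary lattice-point count by 3, giving 15.
By Pick's theorem, the interior count of the dilated polygon is 67.5 − 15/2 + 1 = 61.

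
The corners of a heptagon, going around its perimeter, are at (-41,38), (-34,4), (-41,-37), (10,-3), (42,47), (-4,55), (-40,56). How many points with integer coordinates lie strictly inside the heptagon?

Using the shoelace formula, 2A = |((-41)·4 − (-34)·38) + ((-34)·(-37) − (-41)·4) + ((-41)·(-3) − 10·(-37)) + (10·47 − 42·(-3)) + (42·55 − (-4)·47) + ((-4)·56 − (-40)·55) + ((-40)·38 − (-41)·56)| = 8889, so the area is 8889/2.
Along each edge there are gcd(|Δx|,|Δy|)+1 lattice points, so counting each shared vertex once the boundary has gcd(7,34) + gcd(7,41) + gcd(51,34) + gcd(32,50) + gcd(46,8) + gcd(36,1) + gcd(1,18) = 1+1+17+2+2+1+1 = 25.
Pick's theorem gives I = A − B/2 + 1 = 8889/2 − 25/2 + 1 = 4433.

4433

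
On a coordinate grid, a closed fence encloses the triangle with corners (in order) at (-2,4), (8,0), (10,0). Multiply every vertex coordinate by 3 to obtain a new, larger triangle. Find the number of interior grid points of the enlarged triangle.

Using the shoelace formula, 2A = |[(-2)·0 − 8·4] + [8·0 − 10·0] + [10·4 − (-2)·0]| = 8, so the area is 4.
The number of boundary lattice points is Σ gcd(|Δx|,|Δy|) = gcd(10,4) + gcd(2,0) + gcd(12,4) = 2+2+4 = 8.
Scaling by 3 multiplies the area by 3² = 9 (so the new area is 36) and multiplies the boundary lattice-point count by 3, giving 24.
By Pick's theorem, the interior count of the dilated polygon is 36 − 24/2 + 1 = 25.

25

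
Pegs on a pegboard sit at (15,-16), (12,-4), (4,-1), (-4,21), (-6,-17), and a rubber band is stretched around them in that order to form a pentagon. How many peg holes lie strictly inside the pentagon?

By the shoelace formula, twice the signed area is |(15·(-4) − 12·(-16)) + (12·(-1) − 4·(-4)) + (4·21 − (-4)·(-1)) + ((-4)·(-17) − (-6)·21) + ((-6)·(-16) − 15·(-17))| = 761, so the area is 380.5.
The number of boundary lattice points is Σ gcd(|Δx|,|Δy|) = gcd(3,12) + gcd(8,3) + gcd(8,22) + gcd(2,38) + gcd(21,1) = 3+1+2+2+1 = 9.
Pick's theorem gives I = A − B/2 + 1 = 380.5 − 9/2 + 1 = 377.

377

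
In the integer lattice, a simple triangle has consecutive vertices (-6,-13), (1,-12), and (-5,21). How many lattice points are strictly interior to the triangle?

The shoelace formula gives twice the area as |((-6)·(-12) − 1·(-13)) + (1·21 − (-5)·(-12)) + ((-5)·(-13) − (-6)·21)| = 237, so the area is 237/2.
Summing gcd(|Δx|,|Δy|) over the edges gives the boundary count: gcd(7,1) + gcd(6,33) + gcd(1,34) = 1+3+1 = 5.
By Pick's theorem A = I + B/2 − 1, so I = 237/2 − 5/2 + 1 = 117.

117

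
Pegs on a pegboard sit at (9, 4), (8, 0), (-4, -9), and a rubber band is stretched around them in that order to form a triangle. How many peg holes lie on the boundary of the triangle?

17

Summing gcd(|Δx|,|Δy|) over the edges gives the boundary count: gcd(1,4) + gcd(12,9) + gcd(13,13) = 1+3+13 = 17.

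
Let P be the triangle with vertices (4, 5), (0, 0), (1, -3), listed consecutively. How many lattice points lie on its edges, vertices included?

3

Summing gcd(|Δx|,|Δy|) over the edges gives the boundary count: gcd(4,5) + gcd(1,3) + gcd(3,8) = 1+1+1 = 3.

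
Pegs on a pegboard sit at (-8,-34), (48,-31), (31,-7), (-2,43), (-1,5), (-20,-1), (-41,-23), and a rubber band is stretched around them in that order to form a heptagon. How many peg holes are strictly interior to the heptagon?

2786

Using the shoelace formula, 2A = |[(-8)·(-31) − 48·(-34)] + [48·(-7) − 31·(-31)] + [31·43 − (-2)·(-7)] + [(-2)·5 − (-1)·43] + [(-1)·(-1) − (-20)·5] + [(-20)·(-23) − (-41)·(-1)] + [(-41)·(-34) − (-8)·(-23)]| = 5587, so the area is 5587/2.
The number of boundary lattice points is Σ gcd(|Δx|,|Δy|) = gcd(56,3) + gcd(17,24) + gcd(33,50) + gcd(1,38) + gcd(19,6) + gcd(21,22) + gcd(33,11) = 1+1+1+1+1+1+11 = 17.
Pick's theorem gives I = A − B/2 + 1 = 5587/2 − 17/2 + 1 = 2786.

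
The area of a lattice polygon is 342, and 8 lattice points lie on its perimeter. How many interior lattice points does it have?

Pick's theorem A = I + B/2 − 1 rearranges to I = A − B/2 + 1 = 342 − 8/2 + 1 = 339.

339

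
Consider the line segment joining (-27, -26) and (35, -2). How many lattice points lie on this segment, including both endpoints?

The number of lattice points on a segment between lattice points is gcd(|Δx|,|Δy|) + 1 = gcd(62,24) + 1 = 2 + 1 = 3.

3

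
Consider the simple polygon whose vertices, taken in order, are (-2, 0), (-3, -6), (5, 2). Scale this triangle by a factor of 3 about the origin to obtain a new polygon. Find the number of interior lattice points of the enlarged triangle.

By the shoelace formula, twice the signed area is |[(-2)·(-6) − (-3)·0] + [(-3)·2 − 5·(-6)] + [5·0 − (-2)·2]| = 40, so the area is 20.
The number of boundary lattice points is Σ gcd(|Δx|,|Δy|) = gcd(1,6) + gcd(8,8) + gcd(7,2) = 1+8+1 = 10.
Scaling by 3 multiplies the area by 3² = 9 (so the new area is 180) and multiplies the boundary lattice-point count by 3, giving 30.
By Pick's theorem, the interior count of the dilated polygon is 180 − 30/2 + 1 = 166.

166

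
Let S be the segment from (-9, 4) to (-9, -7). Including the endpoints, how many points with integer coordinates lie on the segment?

The number of lattice points on a segment between lattice points is gcd(|Δx|,|Δy|) + 1 = gcd(0,11) + 1 = 11 + 1 = 12.

12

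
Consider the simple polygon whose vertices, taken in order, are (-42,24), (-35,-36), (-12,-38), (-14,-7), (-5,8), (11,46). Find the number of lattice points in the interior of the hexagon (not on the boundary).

The shoelace formula gives twice the area as |[(-42)·(-36) − (-35)·24] + [(-35)·(-38) − (-12)·(-36)] + [(-12)·(-7) − (-14)·(-38)] + [(-14)·8 − (-5)·(-7)] + [(-5)·46 − 11·8] + [11·24 − (-42)·46]| = 4533, so the area is 4533/2.
The number of boundary lattice points is Σ gcd(|Δx|,|Δy|) = gcd(7,60) + gcd(23,2) + gcd(2,31) + gcd(9,15) + gcd(16,38) + gcd(53,22) = 1+1+1+3+2+1 = 9.
By Pick's theorem A = I + B/2 − 1, so I = 4533/2 − 9/2 + 1 = 2263.

2263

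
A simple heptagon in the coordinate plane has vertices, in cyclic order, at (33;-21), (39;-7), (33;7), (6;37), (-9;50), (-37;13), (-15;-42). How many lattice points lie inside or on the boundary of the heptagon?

Using the shoelace formula, 2A = |[33·(-7) − 39·(-21)] + [39·7 − 33·(-7)] + [33·37 − 6·7] + [6·50 − (-9)·37] + [(-9)·13 − (-37)·50] + [(-37)·(-42) − (-15)·13] + [(-15)·(-21) − 33·(-42)]| = 8087, so the area is 4043.5.
Along each edge there are gcd(|Δx|,|Δy|)+1 lattice points, so counting each shared vertex once the boundary has gcd(6,14) + gcd(6,14) + gcd(27,30) + gcd(15,13) + gcd(28,37) + gcd(22,55) + gcd(48,21) = 2+2+3+1+1+11+3 = 23.
Pick's theorem gives I = A − B/2 + 1 = 4043.5 − 23/2 + 1 = 4033, so the closed region contains I + B = 4033 + 23 = 4056 lattice points.

4056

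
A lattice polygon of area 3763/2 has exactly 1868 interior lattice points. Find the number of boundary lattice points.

29

Pick's theorem gives A = I + B/2 − 1, so B = 2(A − I + 1) = 2(3763/2 − 1868 + 1) = 29.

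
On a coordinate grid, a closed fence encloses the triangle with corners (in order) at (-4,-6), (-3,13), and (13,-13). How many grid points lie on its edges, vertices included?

4

The number of boundary lattice points is Σ gcd(|Δx|,|Δy|) = gcd(1,19) + gcd(16,26) + gcd(17,7) = 1+2+1 = 4.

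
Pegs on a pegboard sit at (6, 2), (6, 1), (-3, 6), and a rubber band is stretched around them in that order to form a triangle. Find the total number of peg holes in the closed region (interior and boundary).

Using the shoelace formula, 2A = |(6·1 − 6·2) + (6·6 − (-3)·1) + ((-3)·2 − 6·6)| = 9, so the area is 9/2.
Summing gcd(|Δx|,|Δy|) over the edges gives the boundary count: gcd(0,1) + gcd(9,5) + gcd(9,4) = 1+1+1 = 3.
Pick's theorem gives I = A − B/2 + 1 = 9/2 − 3/2 + 1 = 4, so the closed region contains I + B = 4 + 3 = 7 lattice points.

7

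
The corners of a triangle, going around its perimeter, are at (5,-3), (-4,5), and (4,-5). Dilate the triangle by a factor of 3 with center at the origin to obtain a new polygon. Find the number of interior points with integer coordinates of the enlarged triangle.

112

The shoelace formula gives twice the area as |(5·5 − (-4)·(-3)) + ((-4)·(-5) − 4·5) + (4·(-3) − 5·(-5))| = 26, so the area is 13.
Summing gcd(|Δx|,|Δy|) over the edges gives the boundary count: gcd(9,8) + gcd(8,10) + gcd(1,2) = 1+2+1 = 4.
Scaling by 3 multiplies the area by 3² = 9 (so the new area is 117) and multiplies the boundary lattice-point count by 3, giving 12.
By Pick's theorem, the interior count of the dilated polygon is 117 − 12/2 + 1 = 112.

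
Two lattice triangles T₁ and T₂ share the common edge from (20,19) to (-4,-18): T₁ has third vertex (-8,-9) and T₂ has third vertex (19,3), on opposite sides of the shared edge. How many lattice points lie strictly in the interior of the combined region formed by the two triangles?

341

The union is the simple quadrilateral with vertices (20,19), (-8,-9), (-4,-18), (19,3) in order.
Using the shoelace formula, 2A = |(20·(-9) − (-8)·19) + ((-8)·(-18) − (-4)·(-9)) + ((-4)·3 − 19·(-18)) + (19·19 − 20·3)| = 711, so the area is 355.5.
Summing gcd(|Δx|,|Δy|) over the edges gives the boundary count: gcd(28,28) + gcd(4,9) + gcd(23,21) + gcd(1,16) = 28+1+1+1 = 31.
By Pick's theorem I = A − B/2 + 1 = 355.5 − 31/2 + 1 = 341.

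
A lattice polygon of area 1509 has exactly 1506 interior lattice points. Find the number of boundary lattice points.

8

Pick's theorem gives A = I + B/2 − 1, so B = 2(A − I + 1) = 2(1509 − 1506 + 1) = 8.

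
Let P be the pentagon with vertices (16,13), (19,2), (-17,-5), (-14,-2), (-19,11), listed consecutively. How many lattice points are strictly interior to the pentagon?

Using the shoelace formula, 2A = |(16·2 − 19·13) + (19·(-5) − (-17)·2) + ((-17)·(-2) − (-14)·(-5)) + ((-14)·11 − (-19)·(-2)) + ((-19)·13 − 16·11)| = 927, so the area is 463.5.
Along each edge there are gcd(|Δx|,|Δy|)+1 lattice points, so counting each shared vertex once the boundary has gcd(3,11) + gcd(36,7) + gcd(3,3) + gcd(5,13) + gcd(35,2) = 1+1+3+1+1 = 7.
Pick's theorem gives I = A − B/2 + 1 = 463.5 − 7/2 + 1 = 461.

461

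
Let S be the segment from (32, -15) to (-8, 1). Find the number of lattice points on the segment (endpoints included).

9

The number of lattice points on a segment between lattice points is gcd(|Δx|,|Δy|) + 1 = gcd(40,16) + 1 = 8 + 1 = 9.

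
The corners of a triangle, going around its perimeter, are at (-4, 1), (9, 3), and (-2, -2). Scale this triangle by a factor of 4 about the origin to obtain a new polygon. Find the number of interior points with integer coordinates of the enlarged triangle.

By the shoelace formula, twice the signed area is |((-4)·3 − 9·1) + (9·(-2) − (-2)·3) + ((-2)·1 − (-4)·(-2))| = 43, so the area is 43/2.
The number of boundary lattice points is Σ gcd(|Δx|,|Δy|) = gcd(13,2) + gcd(11,5) + gcd(2,3) = 1+1+1 = 3.
Scaling by 4 multiplies the area by 4² = 16 (so the new area is 344) and multiplies the boundary lattice-point count by 4, giving 12.
By Pick's theorem, the interior count of the dilated polygon is 344 − 12/2 + 1 = 339.

339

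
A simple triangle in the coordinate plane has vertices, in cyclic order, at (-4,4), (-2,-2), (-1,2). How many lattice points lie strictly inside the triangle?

6

The shoelace formula gives twice the area as |[(-4)·(-2) − (-2)·4] + [(-2)·2 − (-1)·(-2)] + [(-1)·4 − (-4)·2]| = 14, so the area is 7.
The number of boundary lattice points is Σ gcd(|Δx|,|Δy|) = gcd(2,6) + gcd(1,4) + gcd(3,2) = 2+1+1 = 4.
By Pick's theorem A = I + B/2 − 1, so I = 7 − 4/2 + 1 = 6.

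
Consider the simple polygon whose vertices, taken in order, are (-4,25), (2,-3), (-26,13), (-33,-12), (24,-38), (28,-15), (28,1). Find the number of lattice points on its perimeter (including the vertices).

The number of boundary lattice points is Σ gcd(|Δx|,|Δy|) = gcd(6,28) + gcd(28,16) + gcd(7,25) + gcd(57,26) + gcd(4,23) + gcd(0,16) + gcd(32,24) = 2+4+1+1+1+16+8 = 33.

33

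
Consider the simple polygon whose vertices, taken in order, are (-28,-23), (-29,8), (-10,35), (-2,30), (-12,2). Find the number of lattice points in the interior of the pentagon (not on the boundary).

682

By the shoelace formula, twice the signed area is |[(-28)·8 − (-29)·(-23)] + [(-29)·35 − (-10)·8] + [(-10)·30 − (-2)·35] + [(-2)·2 − (-12)·30] + [(-12)·(-23) − (-28)·2]| = 1368, so the area is 684.
Summing gcd(|Δx|,|Δy|) over the edges gives the boundary count: gcd(1,31) + gcd(19,27) + gcd(8,5) + gcd(10,28) + gcd(16,25) = 1+1+1+2+1 = 6.
Pick's theorem gives I = A − B/2 + 1 = 684 − 6/2 + 1 = 682.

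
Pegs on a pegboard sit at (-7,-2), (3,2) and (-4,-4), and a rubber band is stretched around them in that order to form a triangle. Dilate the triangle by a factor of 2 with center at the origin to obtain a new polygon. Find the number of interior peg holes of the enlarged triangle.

By the shoelace formula, twice the signed area is |((-7)·2 − 3·(-2)) + (3·(-4) − (-4)·2) + ((-4)·(-2) − (-7)·(-4))| = 32, so the area is 16.
Summing gcd(|Δx|,|Δy|) over the edges gives the boundary count: gcd(10,4) + gcd(7,6) + gcd(3,2) = 2+1+1 = 4.
Scaling by 2 multiplies the area by 2² = 4 (so the new area is 64) and multiplies the boundary lattice-point count by 2, giving 8.
By Pick's theorem, the interior count of the dilated polygon is 64 − 8/2 + 1 = 61.

61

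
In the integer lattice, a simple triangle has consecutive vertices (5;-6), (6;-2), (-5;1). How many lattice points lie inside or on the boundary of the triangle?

26

By the shoelace formula, twice the signed area is |[5·(-2) − 6·(-6)] + [6·1 − (-5)·(-2)] + [(-5)·(-6) − 5·1]| = 47, so the area is 23.5.
Summing gcd(|Δx|,|Δy|) over the edges gives the boundary count: gcd(1,4) + gcd(11,3) + gcd(10,7) = 1+1+1 = 3.
Pick's theorem gives I = A − B/2 + 1 = 23.5 − 3/2 + 1 = 23, so the closed region contains I + B = 23 + 3 = 26 lattice points.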